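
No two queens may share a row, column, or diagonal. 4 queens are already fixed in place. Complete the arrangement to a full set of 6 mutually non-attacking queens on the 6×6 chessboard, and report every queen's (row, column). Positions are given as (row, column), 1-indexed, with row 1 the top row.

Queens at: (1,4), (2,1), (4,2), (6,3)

Row 3: attacked by (1,4)→{2,4,6}; (2,1)→{1,2}; (4,2)→{1,2,3}; (6,3)→{3,6}. Safe: 5. Place at column 5.
Row 5: attacked by (1,4)→{4}; (2,1)→{1,4}; (3,5)→{3,5}; (4,2)→{1,2,3}; (6,3)→{2,3,4}. Safe: 6. Place at column 6.
Columns [4, 1, 5, 2, 6, 3], r−c [-3, 1, -2, 2, -1, 3], r+c [5, 3, 8, 6, 11, 9] are all distinct, so no two queens attack.

(1,4) (2,1) (3,5) (4,2) (5,6) (6,3)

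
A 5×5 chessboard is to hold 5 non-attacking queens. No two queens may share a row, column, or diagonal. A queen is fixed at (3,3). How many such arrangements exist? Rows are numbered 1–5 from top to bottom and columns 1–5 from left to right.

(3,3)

Branch on row 1: col 2 → 1; col 4 → 1.
Sum: 1 + 1 = 2.

2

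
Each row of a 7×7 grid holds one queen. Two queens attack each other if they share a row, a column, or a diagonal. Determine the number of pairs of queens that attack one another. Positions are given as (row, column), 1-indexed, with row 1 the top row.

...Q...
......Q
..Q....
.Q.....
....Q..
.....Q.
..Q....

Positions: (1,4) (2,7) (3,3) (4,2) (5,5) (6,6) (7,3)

Same column: (3,3)–(7,3) (column 3).
Same diagonal: (3,3)–(4,2) (|3−4| = |3−2| = 1); (3,3)–(5,5) (|3−5| = |3−5| = 2); (3,3)–(6,6) (|3−6| = |3−6| = 3); (5,5)–(6,6) (|5−6| = |5−6| = 1); (5,5)–(7,3) (|5−7| = |5−3| = 2).
Total attacking pairs: 6.

6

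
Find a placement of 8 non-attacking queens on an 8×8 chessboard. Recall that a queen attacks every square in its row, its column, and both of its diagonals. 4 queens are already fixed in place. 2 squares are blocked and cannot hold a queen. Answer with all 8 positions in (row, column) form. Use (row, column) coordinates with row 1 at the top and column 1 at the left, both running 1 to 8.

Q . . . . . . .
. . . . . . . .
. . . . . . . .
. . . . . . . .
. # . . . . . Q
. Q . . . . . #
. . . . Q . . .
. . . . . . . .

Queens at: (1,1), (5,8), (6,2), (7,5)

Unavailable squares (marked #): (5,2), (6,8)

(1,1) (2,7) (3,4) (4,6) (5,8) (6,2) (7,5) (8,3)

Row 2: attacked by (1,1)→{1,2}; (5,8)→{5,8}; (6,2)→{2,6}; (7,5)→{5}. Safe: 3, 4, 7. Place at column 7.
Row 3: attacked by (1,1)→{1,3}; (2,7)→{6,7,8}; (5,8)→{6,8}; (6,2)→{2,5}; (7,5)→{1,5}. Safe: 4. Place at column 4.
Row 4: attacked by (1,1)→{1,4}; (2,7)→{5,7}; (3,4)→{3,4,5}; (5,8)→{7,8}; (6,2)→{2,4}; (7,5)→{2,5,8}. Safe: 6. Place at column 6.
Row 8: attacked by (1,1)→{1,8}; (2,7)→{1,7}; (3,4)→{4}; (4,6)→{2,6}; (5,8)→{5,8}; (6,2)→{2,4}; (7,5)→{4,5,6}. Safe: 3. Place at column 3.
Columns [1, 7, 4, 6, 8, 2, 5, 3], r−c [0, -5, -1, -2, -3, 4, 2, 5], r+c [2, 9, 7, 10, 13, 8, 12, 11] are all distinct, so no two queens attack.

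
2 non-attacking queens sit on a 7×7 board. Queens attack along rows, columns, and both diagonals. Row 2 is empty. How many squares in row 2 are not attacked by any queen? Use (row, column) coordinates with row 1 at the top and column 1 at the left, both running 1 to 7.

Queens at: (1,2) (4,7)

(1,2) attacks row 2 at column 2 and diagonals 1, 3.
(4,7) attacks row 2 at column 7 and diagonals 5.
Attacked columns: {1, 2, 3, 5, 7}. Safe: {4, 6}.

2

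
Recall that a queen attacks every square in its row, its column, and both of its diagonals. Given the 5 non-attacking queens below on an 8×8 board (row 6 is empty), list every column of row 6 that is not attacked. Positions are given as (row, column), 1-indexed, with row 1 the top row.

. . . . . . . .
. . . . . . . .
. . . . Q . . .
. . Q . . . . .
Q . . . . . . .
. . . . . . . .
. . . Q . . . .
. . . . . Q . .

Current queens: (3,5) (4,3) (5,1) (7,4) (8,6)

columns 7

(3,5) attacks row 6 at column 5 and diagonals 2, 8.
(4,3) attacks row 6 at column 3 and diagonals 1, 5.
(5,1) attacks row 6 at column 1 and diagonals 2.
(7,4) attacks row 6 at column 4 and diagonals 3, 5.
(8,6) attacks row 6 at column 6 and diagonals 4, 8.
Attacked columns: {1, 2, 3, 4, 5, 6, 8}. Safe: {7}.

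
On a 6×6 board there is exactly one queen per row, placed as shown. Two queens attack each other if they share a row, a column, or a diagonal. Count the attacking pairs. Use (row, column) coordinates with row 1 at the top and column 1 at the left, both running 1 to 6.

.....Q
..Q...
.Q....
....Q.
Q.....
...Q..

Same diagonal: (2,3)–(3,2) (|2−3| = |3−2| = 1); (2,3)–(4,5) (|2−4| = |3−5| = 2).
Total attacking pairs: 2.

2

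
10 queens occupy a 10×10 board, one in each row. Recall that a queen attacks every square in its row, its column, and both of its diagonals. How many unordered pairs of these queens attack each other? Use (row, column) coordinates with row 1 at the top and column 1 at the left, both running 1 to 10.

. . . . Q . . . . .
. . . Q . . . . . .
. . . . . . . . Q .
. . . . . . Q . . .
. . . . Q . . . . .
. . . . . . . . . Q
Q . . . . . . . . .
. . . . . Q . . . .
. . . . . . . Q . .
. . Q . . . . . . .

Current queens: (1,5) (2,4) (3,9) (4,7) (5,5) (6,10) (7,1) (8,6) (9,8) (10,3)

Same column: (1,5)–(5,5) (column 5).
Same diagonal: (1,5)–(2,4) (|1−2| = |5−4| = 1); (1,5)–(6,10) (|1−6| = |5−10| = 5).
Total attacking pairs: 3.

3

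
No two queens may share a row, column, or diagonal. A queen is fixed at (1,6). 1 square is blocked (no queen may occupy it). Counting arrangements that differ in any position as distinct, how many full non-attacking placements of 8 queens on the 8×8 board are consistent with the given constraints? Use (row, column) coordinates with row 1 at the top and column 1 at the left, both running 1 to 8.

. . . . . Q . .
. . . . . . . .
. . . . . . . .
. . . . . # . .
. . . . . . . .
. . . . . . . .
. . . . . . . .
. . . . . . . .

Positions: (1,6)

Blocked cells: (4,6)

16

Branch on row 2: col 1 → 1; col 2 → 2; col 3 → 8; col 4 → 4; col 8 → 1.
Sum: 1 + 2 + 8 + 4 + 1 = 16.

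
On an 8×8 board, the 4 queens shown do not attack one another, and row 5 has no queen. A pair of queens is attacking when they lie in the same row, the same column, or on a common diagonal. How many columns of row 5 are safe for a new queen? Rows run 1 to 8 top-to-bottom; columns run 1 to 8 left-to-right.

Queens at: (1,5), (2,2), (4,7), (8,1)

(1,5) attacks row 5 at column 5 and diagonals 1.
(2,2) attacks row 5 at column 2 and diagonals 5.
(4,7) attacks row 5 at column 7 and diagonals 6, 8.
(8,1) attacks row 5 at column 1 and diagonals 4.
Attacked columns: {1, 2, 4, 5, 6, 7, 8}. Safe: {3}.

1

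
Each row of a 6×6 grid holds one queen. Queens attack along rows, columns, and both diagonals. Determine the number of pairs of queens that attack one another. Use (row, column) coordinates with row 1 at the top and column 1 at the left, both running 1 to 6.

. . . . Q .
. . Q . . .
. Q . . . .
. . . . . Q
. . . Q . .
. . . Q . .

Same column: (5,4)–(6,4) (column 4).
Same diagonal: (2,3)–(3,2) (|2−3| = |3−2| = 1); (3,2)–(5,4) (|3−5| = |2−4| = 2); (4,6)–(6,4) (|4−6| = |6−4| = 2).
Total attacking pairs: 4.

4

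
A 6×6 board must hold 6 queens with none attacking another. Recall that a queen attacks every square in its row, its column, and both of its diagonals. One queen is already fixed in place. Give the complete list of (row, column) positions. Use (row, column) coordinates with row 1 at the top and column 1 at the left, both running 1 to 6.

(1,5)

Row 2: attacked by (1,5)→{4,5,6}. Safe: 1, 2, 3. Place at column 3.
Row 3: attacked by (1,5)→{3,5}; (2,3)→{2,3,4}. Safe: 1, 6. Place at column 1.
Row 4: attacked by (1,5)→{2,5}; (2,3)→{1,3,5}; (3,1)→{1,2}. Safe: 4, 6. Place at column 6.
Row 5: attacked by (1,5)→{1,5}; (2,3)→{3,6}; (3,1)→{1,3}; (4,6)→{5,6}. Safe: 2, 4. Place at column 4.
Row 6: attacked by (1,5)→{5}; (2,3)→{3}; (3,1)→{1,4}; (4,6)→{4,6}; (5,4)→{3,4,5}. Safe: 2. Place at column 2.
Columns [5, 3, 1, 6, 4, 2], r−c [-4, -1, 2, -2, 1, 4], r+c [6, 5, 4, 10, 9, 8] are all distinct, so no two queens attack.

(1,5) (2,3) (3,1) (4,6) (5,4) (6,2)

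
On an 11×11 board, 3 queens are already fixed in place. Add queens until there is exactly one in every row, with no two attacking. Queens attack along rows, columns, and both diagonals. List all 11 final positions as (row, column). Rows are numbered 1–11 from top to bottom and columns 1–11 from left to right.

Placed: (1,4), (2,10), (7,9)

(1,4) (2,10) (3,7) (4,3) (5,6) (6,11) (7,9) (8,1) (9,5) (10,8) (11,2)

Row 3: attacked by (1,4)→{2,4,6}; (2,10)→{9,10,11}; (7,9)→{5,9}. Safe: 1, 3, 7, 8. Place at column 7.
Row 4: attacked by (1,4)→{1,4,7}; (2,10)→{8,10}; (3,7)→{6,7,8}; (7,9)→{6,9}. Safe: 2, 3, 5, 11. Place at column 3.
Row 5: attacked by (1,4)→{4,8}; (2,10)→{7,10}; (3,7)→{5,7,9}; (4,3)→{2,3,4}; (7,9)→{7,9,11}. Safe: 1, 6. Place at column 6.
Row 6: attacked by (1,4)→{4,9}; (2,10)→{6,10}; (3,7)→{4,7,10}; (4,3)→{1,3,5}; (5,6)→{5,6,7}; (7,9)→{8,9,10}. Safe: 2, 11. Place at column 11.
Row 8: attacked by (1,4)→{4,11}; (2,10)→{4,10}; (3,7)→{2,7}; (4,3)→{3,7}; (5,6)→{3,6,9}; (6,11)→{9,11}; (7,9)→{8,9,10}. Safe: 1, 5. Place at column 1.
Row 9: attacked by (1,4)→{4}; (2,10)→{3,10}; (3,7)→{1,7}; (4,3)→{3,8}; (5,6)→{2,6,10}; (6,11)→{8,11}; (7,9)→{7,9,11}; (8,1)→{1,2}. Safe: 5. Place at column 5.
Row 10: attacked by (1,4)→{4}; (2,10)→{2,10}; (3,7)→{7}; (4,3)→{3,9}; (5,6)→{1,6,11}; (6,11)→{7,11}; (7,9)→{6,9}; (8,1)→{1,3}; (9,5)→{4,5,6}. Safe: 8. Place at column 8.
Row 11: attacked by (1,4)→{4}; (2,10)→{1,10}; (3,7)→{7}; (4,3)→{3,10}; (5,6)→{6}; (6,11)→{6,11}; (7,9)→{5,9}; (8,1)→{1,4}; (9,5)→{3,5,7}; (10,8)→{7,8,9}. Safe: 2. Place at column 2.
Columns [4, 10, 7, 3, 6, 11, 9, 1, 5, 8, 2], r−c [-3, -8, -4, 1, -1, -5, -2, 7, 4, 2, 9], r+c [5, 12, 10, 7, 11, 17, 16, 9, 14, 18, 13] are all distinct, so no two queens attack.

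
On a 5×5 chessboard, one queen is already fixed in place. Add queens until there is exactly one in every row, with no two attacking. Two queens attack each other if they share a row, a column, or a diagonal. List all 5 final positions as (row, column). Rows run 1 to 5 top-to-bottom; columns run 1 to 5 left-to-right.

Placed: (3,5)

(1,1) (2,3) (3,5) (4,2) (5,4)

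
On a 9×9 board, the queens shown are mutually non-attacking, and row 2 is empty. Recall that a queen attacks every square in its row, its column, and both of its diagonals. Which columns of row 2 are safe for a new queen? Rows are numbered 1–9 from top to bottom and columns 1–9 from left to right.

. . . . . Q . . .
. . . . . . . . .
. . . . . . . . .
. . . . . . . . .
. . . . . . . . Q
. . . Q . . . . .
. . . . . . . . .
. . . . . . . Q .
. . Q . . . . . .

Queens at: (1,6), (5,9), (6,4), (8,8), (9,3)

columns 1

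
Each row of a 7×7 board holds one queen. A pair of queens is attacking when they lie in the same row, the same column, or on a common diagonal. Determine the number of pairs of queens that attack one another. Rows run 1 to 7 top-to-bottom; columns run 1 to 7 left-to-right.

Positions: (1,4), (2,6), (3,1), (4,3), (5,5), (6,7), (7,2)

All columns are distinct and no two queens satisfy |Δrow| = |Δcol|, so no pair attacks.

0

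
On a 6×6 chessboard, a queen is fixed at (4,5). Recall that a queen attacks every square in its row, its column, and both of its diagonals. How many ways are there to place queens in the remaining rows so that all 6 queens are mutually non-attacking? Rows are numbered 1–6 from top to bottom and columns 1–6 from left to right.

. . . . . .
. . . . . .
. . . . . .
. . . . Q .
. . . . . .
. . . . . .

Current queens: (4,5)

Branch on row 1: col 1 → 0; col 3 → 1; col 4 → 0; col 6 → 0.
Sum: 0 + 1 + 0 + 0 = 1.

1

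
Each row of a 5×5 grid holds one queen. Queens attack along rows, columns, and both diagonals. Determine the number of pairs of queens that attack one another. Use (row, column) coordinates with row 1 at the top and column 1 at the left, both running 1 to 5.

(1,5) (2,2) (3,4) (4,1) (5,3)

All columns are distinct and no two queens satisfy |Δrow| = |Δcol|, so no pair attacks.

0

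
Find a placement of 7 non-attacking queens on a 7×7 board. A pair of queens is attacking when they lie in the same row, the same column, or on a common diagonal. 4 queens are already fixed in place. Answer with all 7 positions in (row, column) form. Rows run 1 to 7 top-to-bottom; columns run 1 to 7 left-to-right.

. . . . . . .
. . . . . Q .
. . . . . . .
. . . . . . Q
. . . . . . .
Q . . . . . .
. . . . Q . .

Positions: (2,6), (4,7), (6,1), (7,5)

(1,2) (2,6) (3,3) (4,7) (5,4) (6,1) (7,5)

Row 1: attacked by (2,6)→{5,6,7}; (4,7)→{4,7}; (6,1)→{1,6}; (7,5)→{5}. Safe: 2, 3. Place at column 2.
Row 3: attacked by (1,2)→{2,4}; (2,6)→{5,6,7}; (4,7)→{6,7}; (6,1)→{1,4}; (7,5)→{1,5}. Safe: 3. Place at column 3.
Row 5: attacked by (1,2)→{2,6}; (2,6)→{3,6}; (3,3)→{1,3,5}; (4,7)→{6,7}; (6,1)→{1,2}; (7,5)→{3,5,7}. Safe: 4. Place at column 4.
Columns [2, 6, 3, 7, 4, 1, 5], r−c [-1, -4, 0, -3, 1, 5, 2], r+c [3, 8, 6, 11, 9, 7, 12] are all distinct, so no two queens attack.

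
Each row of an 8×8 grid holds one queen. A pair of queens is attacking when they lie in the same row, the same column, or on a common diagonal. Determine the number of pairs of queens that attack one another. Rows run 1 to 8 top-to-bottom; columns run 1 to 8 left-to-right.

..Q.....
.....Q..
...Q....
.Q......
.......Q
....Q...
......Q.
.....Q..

Same column: (2,6)–(8,6) (column 6).
Same diagonal: (4,2)–(8,6) (|4−8| = |2−6| = 4); (7,7)–(8,6) (|7−8| = |7−6| = 1).
Total attacking pairs: 3.

3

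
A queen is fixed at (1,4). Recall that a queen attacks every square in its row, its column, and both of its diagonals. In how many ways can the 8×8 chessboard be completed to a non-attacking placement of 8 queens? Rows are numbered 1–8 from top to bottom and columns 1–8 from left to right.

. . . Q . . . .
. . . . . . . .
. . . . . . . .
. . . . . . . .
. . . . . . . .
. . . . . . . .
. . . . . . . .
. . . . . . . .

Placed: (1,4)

Branch on row 2: col 1 → 2; col 2 → 6; col 6 → 3; col 7 → 4; col 8 → 3.
Sum: 2 + 6 + 3 + 4 + 3 = 18.

18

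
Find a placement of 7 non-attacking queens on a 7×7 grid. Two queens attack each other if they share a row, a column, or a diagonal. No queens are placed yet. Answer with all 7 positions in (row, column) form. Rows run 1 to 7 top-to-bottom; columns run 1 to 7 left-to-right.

(1,5) (2,3) (3,1) (4,6) (5,4) (6,2) (7,7)

Row 1: Safe: 1, 2, 3, 4, 5, 6, 7. Place at column 5.
Row 2: attacked by (1,5)→{4,5,6}. Safe: 1, 2, 3, 7. Place at column 3.
Row 3: attacked by (1,5)→{3,5,7}; (2,3)→{2,3,4}. Safe: 1, 6. Place at column 1.
Row 4: attacked by (1,5)→{2,5}; (2,3)→{1,3,5}; (3,1)→{1,2}. Safe: 4, 6, 7. Place at column 6.
Row 5: attacked by (1,5)→{1,5}; (2,3)→{3,6}; (3,1)→{1,3}; (4,6)→{5,6,7}. Safe: 2, 4. Place at column 4.
Row 6: attacked by (1,5)→{5}; (2,3)→{3,7}; (3,1)→{1,4}; (4,6)→{4,6}; (5,4)→{3,4,5}. Safe: 2. Place at column 2.
Row 7: attacked by (1,5)→{5}; (2,3)→{3}; (3,1)→{1,5}; (4,6)→{3,6}; (5,4)→{2,4,6}; (6,2)→{1,2,3}. Safe: 7. Place at column 7.
Columns [5, 3, 1, 6, 4, 2, 7], r−c [-4, -1, 2, -2, 1, 4, 0], r+c [6, 5, 4, 10, 9, 8, 14] are all distinct, so no two queens attack.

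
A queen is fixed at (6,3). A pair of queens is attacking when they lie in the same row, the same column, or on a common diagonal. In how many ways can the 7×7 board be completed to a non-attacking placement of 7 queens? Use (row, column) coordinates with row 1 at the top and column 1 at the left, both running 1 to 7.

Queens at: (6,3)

6

Branch on row 1: col 1 → 0; col 2 → 3; col 4 → 1; col 5 → 0; col 6 → 1; col 7 → 1.
Sum: 0 + 3 + 1 + 0 + 1 + 1 = 6.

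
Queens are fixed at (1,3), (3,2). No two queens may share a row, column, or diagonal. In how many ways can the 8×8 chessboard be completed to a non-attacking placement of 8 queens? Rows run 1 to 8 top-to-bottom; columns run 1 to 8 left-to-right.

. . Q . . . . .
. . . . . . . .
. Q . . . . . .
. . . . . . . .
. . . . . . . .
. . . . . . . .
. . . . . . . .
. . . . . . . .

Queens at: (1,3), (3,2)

Branch on row 2: col 5 → 2; col 6 → 3; col 7 → 2; col 8 → 0.
Sum: 2 + 3 + 2 + 0 = 7.

7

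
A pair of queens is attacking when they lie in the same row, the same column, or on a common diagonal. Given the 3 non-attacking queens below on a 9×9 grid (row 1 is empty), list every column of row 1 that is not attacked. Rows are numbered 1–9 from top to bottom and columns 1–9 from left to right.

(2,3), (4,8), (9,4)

(2,3) attacks row 1 at column 3 and diagonals 2, 4.
(4,8) attacks row 1 at column 8 and diagonals 5.
(9,4) attacks row 1 at column 4.
Attacked columns: {2, 3, 4, 5, 8}. Safe: {1, 6, 7, 9}.

columns 1, 6, 7, 9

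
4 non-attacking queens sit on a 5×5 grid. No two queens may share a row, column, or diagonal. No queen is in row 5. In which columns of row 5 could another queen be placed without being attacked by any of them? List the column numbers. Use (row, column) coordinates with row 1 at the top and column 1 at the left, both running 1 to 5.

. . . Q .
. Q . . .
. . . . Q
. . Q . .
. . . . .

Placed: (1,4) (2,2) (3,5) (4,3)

columns 1

(1,4) attacks row 5 at column 4.
(2,2) attacks row 5 at column 2 and diagonals 5.
(3,5) attacks row 5 at column 5 and diagonals 3.
(4,3) attacks row 5 at column 3 and diagonals 2, 4.
Attacked columns: {2, 3, 4, 5}. Safe: {1}.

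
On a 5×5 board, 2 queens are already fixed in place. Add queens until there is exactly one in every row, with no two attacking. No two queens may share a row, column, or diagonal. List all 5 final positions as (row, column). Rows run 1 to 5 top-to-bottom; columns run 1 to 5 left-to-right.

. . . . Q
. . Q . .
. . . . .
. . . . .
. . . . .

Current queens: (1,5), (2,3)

Row 3: attacked by (1,5)→{3,5}; (2,3)→{2,3,4}. Safe: 1. Place at column 1.
Row 4: attacked by (1,5)→{2,5}; (2,3)→{1,3,5}; (3,1)→{1,2}. Safe: 4. Place at column 4.
Row 5: attacked by (1,5)→{1,5}; (2,3)→{3}; (3,1)→{1,3}; (4,4)→{3,4,5}. Safe: 2. Place at column 2.
Columns [5, 3, 1, 4, 2], r−c [-4, -1, 2, 0, 3], r+c [6, 5, 4, 8, 7] are all distinct, so no two queens attack.

(1,5) (2,3) (3,1) (4,4) (5,2)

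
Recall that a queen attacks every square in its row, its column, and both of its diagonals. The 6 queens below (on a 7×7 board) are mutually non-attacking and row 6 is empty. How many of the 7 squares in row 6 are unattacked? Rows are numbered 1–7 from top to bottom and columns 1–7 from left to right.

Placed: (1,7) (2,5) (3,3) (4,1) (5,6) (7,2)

1

(1,7) attacks row 6 at column 7 and diagonals 2.
(2,5) attacks row 6 at column 5 and diagonals 1.
(3,3) attacks row 6 at column 3 and diagonals 6.
(4,1) attacks row 6 at column 1 and diagonals 3.
(5,6) attacks row 6 at column 6 and diagonals 5, 7.
(7,2) attacks row 6 at column 2 and diagonals 1, 3.
Attacked columns: {1, 2, 3, 5, 6, 7}. Safe: {4}.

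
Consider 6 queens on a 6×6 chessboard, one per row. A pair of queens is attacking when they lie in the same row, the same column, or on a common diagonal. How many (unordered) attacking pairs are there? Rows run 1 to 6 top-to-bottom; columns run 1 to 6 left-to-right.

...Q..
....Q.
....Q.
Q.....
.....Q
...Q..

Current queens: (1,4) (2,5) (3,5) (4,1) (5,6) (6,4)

4

Same column: (1,4)–(6,4) (column 4); (2,5)–(3,5) (column 5).
Same diagonal: (1,4)–(2,5) (|1−2| = |4−5| = 1); (1,4)–(4,1) (|1−4| = |4−1| = 3).
Total attacking pairs: 4.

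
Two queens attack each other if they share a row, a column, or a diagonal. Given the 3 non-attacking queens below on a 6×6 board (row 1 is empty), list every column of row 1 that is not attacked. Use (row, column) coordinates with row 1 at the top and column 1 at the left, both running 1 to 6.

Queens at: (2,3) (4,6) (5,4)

(2,3) attacks row 1 at column 3 and diagonals 2, 4.
(4,6) attacks row 1 at column 6 and diagonals 3.
(5,4) attacks row 1 at column 4.
Attacked columns: {2, 3, 4, 6}. Safe: {1, 5}.

columns 1, 5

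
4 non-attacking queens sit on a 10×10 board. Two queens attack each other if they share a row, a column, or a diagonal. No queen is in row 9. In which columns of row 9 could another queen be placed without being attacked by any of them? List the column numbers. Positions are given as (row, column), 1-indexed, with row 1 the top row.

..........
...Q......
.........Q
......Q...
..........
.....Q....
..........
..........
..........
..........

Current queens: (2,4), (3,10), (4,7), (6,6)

columns 1, 5, 8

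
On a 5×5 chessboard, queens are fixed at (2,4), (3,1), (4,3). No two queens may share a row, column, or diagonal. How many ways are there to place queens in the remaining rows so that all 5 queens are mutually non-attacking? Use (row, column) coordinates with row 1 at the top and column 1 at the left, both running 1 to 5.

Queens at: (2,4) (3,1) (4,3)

1

Branch on row 1: col 2 → 1.
Sum: 1 = 1.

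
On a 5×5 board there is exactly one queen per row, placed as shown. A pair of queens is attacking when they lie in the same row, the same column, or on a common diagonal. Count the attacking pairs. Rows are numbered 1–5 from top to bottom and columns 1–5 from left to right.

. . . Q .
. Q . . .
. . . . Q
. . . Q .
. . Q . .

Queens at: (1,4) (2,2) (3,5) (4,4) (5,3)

Same column: (1,4)–(4,4) (column 4).
Same diagonal: (2,2)–(4,4) (|2−4| = |2−4| = 2); (3,5)–(4,4) (|3−4| = |5−4| = 1); (3,5)–(5,3) (|3−5| = |5−3| = 2); (4,4)–(5,3) (|4−5| = |4−3| = 1).
Total attacking pairs: 5.

5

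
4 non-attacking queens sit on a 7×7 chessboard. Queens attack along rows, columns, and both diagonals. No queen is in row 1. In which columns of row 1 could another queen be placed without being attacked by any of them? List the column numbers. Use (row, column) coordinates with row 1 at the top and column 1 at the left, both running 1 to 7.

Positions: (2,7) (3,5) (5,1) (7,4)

columns 2

(2,7) attacks row 1 at column 7 and diagonals 6.
(3,5) attacks row 1 at column 5 and diagonals 3, 7.
(5,1) attacks row 1 at column 1 and diagonals 5.
(7,4) attacks row 1 at column 4.
Attacked columns: {1, 3, 4, 5, 6, 7}. Safe: {2}.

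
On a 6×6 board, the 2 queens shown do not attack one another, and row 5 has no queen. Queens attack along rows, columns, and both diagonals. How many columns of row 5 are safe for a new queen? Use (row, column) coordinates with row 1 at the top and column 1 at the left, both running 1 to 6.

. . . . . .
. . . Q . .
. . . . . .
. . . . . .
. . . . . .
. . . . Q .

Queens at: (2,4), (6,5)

2

(2,4) attacks row 5 at column 4 and diagonals 1.
(6,5) attacks row 5 at column 5 and diagonals 4, 6.
Attacked columns: {1, 4, 5, 6}. Safe: {2, 3}.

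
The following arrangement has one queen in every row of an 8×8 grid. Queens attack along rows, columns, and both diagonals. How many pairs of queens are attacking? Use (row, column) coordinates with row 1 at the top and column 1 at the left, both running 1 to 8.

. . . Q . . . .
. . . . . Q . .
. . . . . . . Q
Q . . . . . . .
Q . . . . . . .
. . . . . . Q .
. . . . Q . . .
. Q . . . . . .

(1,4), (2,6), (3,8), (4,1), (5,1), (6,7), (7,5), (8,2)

2

Same column: (4,1)–(5,1) (column 1).
Same diagonal: (1,4)–(4,1) (|1−4| = |4−1| = 3).
Total attacking pairs: 2.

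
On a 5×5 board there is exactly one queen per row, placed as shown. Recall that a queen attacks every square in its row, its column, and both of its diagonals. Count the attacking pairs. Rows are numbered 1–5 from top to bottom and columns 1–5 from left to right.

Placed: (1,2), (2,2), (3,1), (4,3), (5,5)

3

Same column: (1,2)–(2,2) (column 2).
Same diagonal: (2,2)–(3,1) (|2−3| = |2−1| = 1); (2,2)–(5,5) (|2−5| = |2−5| = 3).
Total attacking pairs: 3.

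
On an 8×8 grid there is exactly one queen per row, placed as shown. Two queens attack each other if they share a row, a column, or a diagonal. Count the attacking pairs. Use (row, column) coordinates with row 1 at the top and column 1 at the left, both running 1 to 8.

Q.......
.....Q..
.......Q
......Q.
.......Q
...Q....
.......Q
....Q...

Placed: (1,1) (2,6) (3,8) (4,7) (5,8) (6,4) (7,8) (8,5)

Same column: (3,8)–(5,8) (column 8); (3,8)–(7,8) (column 8); (5,8)–(7,8) (column 8).
Same diagonal: (3,8)–(4,7) (|3−4| = |8−7| = 1); (4,7)–(5,8) (|4−5| = |7−8| = 1); (5,8)–(8,5) (|5−8| = |8−5| = 3).
Total attacking pairs: 6.

6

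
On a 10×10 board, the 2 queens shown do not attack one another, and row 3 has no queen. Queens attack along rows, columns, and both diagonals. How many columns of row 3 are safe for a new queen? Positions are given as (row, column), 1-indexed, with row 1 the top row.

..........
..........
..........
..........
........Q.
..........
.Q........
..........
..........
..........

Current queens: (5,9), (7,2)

6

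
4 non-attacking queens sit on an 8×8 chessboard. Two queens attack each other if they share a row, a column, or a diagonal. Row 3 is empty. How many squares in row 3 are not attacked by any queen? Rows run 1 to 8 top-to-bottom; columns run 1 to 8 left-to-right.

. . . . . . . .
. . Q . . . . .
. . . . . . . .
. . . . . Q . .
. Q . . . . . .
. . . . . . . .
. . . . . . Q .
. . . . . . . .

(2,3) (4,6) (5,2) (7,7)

(2,3) attacks row 3 at column 3 and diagonals 2, 4.
(4,6) attacks row 3 at column 6 and diagonals 5, 7.
(5,2) attacks row 3 at column 2 and diagonals 4.
(7,7) attacks row 3 at column 7 and diagonals 3.
Attacked columns: {2, 3, 4, 5, 6, 7}. Safe: {1, 8}.

2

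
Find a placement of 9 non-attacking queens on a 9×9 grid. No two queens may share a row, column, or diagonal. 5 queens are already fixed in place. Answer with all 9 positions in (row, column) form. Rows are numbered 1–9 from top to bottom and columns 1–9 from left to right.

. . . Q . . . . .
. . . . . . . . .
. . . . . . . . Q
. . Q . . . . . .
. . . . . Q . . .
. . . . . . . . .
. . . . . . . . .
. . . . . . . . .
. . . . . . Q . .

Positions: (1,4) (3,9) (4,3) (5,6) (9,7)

(1,4) (2,2) (3,9) (4,3) (5,6) (6,8) (7,1) (8,5) (9,7)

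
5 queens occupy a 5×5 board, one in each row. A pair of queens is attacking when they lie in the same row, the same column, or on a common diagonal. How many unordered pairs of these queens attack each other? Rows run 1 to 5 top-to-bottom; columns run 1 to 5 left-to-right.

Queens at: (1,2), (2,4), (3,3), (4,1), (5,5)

Same diagonal: (2,4)–(3,3) (|2−3| = |4−3| = 1); (3,3)–(5,5) (|3−5| = |3−5| = 2).
Total attacking pairs: 2.

2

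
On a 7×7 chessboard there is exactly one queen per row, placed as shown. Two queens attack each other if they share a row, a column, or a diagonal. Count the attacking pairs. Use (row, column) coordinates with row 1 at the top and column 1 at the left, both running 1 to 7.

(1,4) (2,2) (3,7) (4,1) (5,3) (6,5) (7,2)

2

Same column: (2,2)–(7,2) (column 2).
Same diagonal: (1,4)–(4,1) (|1−4| = |4−1| = 3).
Total attacking pairs: 2.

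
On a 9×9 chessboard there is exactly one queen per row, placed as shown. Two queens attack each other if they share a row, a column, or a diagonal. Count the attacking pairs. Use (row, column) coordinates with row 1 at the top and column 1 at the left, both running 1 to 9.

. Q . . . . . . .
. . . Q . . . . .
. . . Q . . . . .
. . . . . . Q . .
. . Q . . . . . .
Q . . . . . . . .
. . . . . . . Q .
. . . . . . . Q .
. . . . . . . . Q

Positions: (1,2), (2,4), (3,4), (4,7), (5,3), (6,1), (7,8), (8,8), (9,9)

7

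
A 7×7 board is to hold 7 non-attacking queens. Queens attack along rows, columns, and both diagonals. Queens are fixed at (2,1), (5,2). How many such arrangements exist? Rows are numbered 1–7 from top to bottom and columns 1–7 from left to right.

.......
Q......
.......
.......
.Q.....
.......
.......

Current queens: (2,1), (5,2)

3

Branch on row 1: col 3 → 1; col 4 → 1; col 5 → 1; col 7 → 0.
Sum: 1 + 1 + 1 + 0 = 3.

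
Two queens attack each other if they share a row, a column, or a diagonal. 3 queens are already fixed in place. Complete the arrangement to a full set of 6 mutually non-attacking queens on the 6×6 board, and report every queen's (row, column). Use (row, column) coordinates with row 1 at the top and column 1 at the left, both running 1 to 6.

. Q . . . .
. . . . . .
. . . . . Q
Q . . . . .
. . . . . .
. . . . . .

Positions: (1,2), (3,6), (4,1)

Row 2: attacked by (1,2)→{1,2,3}; (3,6)→{5,6}; (4,1)→{1,3}. Safe: 4. Place at column 4.
Row 5: attacked by (1,2)→{2,6}; (2,4)→{1,4}; (3,6)→{4,6}; (4,1)→{1,2}. Safe: 3, 5. Place at column 3.
Row 6: attacked by (1,2)→{2}; (2,4)→{4}; (3,6)→{3,6}; (4,1)→{1,3}; (5,3)→{2,3,4}. Safe: 5. Place at column 5.
Columns [2, 4, 6, 1, 3, 5], r−c [-1, -2, -3, 3, 2, 1], r+c [3, 6, 9, 5, 8, 11] are all distinct, so no two queens attack.

(1,2) (2,4) (3,6) (4,1) (5,3) (6,5)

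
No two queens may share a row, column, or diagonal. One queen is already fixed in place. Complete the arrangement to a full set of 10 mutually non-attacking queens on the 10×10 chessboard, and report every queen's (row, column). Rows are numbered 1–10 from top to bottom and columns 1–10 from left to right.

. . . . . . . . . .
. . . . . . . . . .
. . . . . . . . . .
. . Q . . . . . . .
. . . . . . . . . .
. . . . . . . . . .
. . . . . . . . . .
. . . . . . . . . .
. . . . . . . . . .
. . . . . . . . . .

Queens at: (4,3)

(1,9) (2,4) (3,6) (4,3) (5,10) (6,7) (7,1) (8,8) (9,5) (10,2)

Row 1: attacked by (4,3)→{3,6}. Safe: 1, 2, 4, 5, 7, 8, 9, 10. Place at column 9.
Row 2: attacked by (1,9)→{8,9,10}; (4,3)→{1,3,5}. Safe: 2, 4, 6, 7. Place at column 4.
Row 3: attacked by (1,9)→{7,9}; (2,4)→{3,4,5}; (4,3)→{2,3,4}. Safe: 1, 6, 8, 10. Place at column 6.
Row 5: attacked by (1,9)→{5,9}; (2,4)→{1,4,7}; (3,6)→{4,6,8}; (4,3)→{2,3,4}. Safe: 10. Place at column 10.
Row 6: attacked by (1,9)→{4,9}; (2,4)→{4,8}; (3,6)→{3,6,9}; (4,3)→{1,3,5}; (5,10)→{9,10}. Safe: 2, 7. Place at column 7.
Row 7: attacked by (1,9)→{3,9}; (2,4)→{4,9}; (3,6)→{2,6,10}; (4,3)→{3,6}; (5,10)→{8,10}; (6,7)→{6,7,8}. Safe: 1, 5. Place at column 1.
Row 8: attacked by (1,9)→{2,9}; (2,4)→{4,10}; (3,6)→{1,6}; (4,3)→{3,7}; (5,10)→{7,10}; (6,7)→{5,7,9}; (7,1)→{1,2}. Safe: 8. Place at column 8.
Row 9: attacked by (1,9)→{1,9}; (2,4)→{4}; (3,6)→{6}; (4,3)→{3,8}; (5,10)→{6,10}; (6,7)→{4,7,10}; (7,1)→{1,3}; (8,8)→{7,8,9}. Safe: 2, 5. Place at column 5.
Row 10: attacked by (1,9)→{9}; (2,4)→{4}; (3,6)→{6}; (4,3)→{3,9}; (5,10)→{5,10}; (6,7)→{3,7}; (7,1)→{1,4}; (8,8)→{6,8,10}; (9,5)→{4,5,6}. Safe: 2. Place at column 2.
Columns [9, 4, 6, 3, 10, 7, 1, 8, 5, 2], r−c [-8, -2, -3, 1, -5, -1, 6, 0, 4, 8], r+c [10, 6, 9, 7, 15, 13, 8, 16, 14, 12] are all distinct, so no two queens attack.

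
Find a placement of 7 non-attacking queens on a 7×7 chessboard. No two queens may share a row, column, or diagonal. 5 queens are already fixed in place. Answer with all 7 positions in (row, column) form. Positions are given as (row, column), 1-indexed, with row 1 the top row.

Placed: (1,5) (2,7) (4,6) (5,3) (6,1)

(1,5) (2,7) (3,2) (4,6) (5,3) (6,1) (7,4)

Row 3: attacked by (1,5)→{3,5,7}; (2,7)→{6,7}; (4,6)→{5,6,7}; (5,3)→{1,3,5}; (6,1)→{1,4}. Safe: 2. Place at column 2.
Row 7: attacked by (1,5)→{5}; (2,7)→{2,7}; (3,2)→{2,6}; (4,6)→{3,6}; (5,3)→{1,3,5}; (6,1)→{1,2}. Safe: 4. Place at column 4.
Columns [5, 7, 2, 6, 3, 1, 4], r−c [-4, -5, 1, -2, 2, 5, 3], r+c [6, 9, 5, 10, 8, 7, 11] are all distinct, so no two queens attack.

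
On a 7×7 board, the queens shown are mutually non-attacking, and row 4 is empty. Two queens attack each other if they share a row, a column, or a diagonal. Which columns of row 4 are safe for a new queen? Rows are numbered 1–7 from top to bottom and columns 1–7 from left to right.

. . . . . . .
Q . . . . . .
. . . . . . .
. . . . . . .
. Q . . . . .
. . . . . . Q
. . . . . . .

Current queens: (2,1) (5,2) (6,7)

columns 4, 6

(2,1) attacks row 4 at column 1 and diagonals 3.
(5,2) attacks row 4 at column 2 and diagonals 1, 3.
(6,7) attacks row 4 at column 7 and diagonals 5.
Attacked columns: {1, 2, 3, 5, 7}. Safe: {4, 6}.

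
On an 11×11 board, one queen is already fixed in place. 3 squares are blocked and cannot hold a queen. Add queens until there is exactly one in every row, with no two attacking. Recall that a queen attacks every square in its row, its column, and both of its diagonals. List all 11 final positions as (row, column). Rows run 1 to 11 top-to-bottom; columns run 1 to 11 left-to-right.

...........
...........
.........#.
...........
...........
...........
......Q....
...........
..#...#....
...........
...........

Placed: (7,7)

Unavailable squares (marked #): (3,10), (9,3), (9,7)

Row 1: attacked by (7,7)→{1,7}. Safe: 2, 3, 4, 5, 6, 8, 9, 10, 11. Place at column 11.
Row 2: attacked by (1,11)→{10,11}; (7,7)→{2,7}. Safe: 1, 3, 4, 5, 6, 8, 9. Place at column 8.
Row 3: attacked by (1,11)→{9,11}; (2,8)→{7,8,9}; (7,7)→{3,7,11}. Blocked: 10. Safe: 1, 2, 4, 5, 6. Place at column 5.
Row 4: attacked by (1,11)→{8,11}; (2,8)→{6,8,10}; (3,5)→{4,5,6}; (7,7)→{4,7,10}. Safe: 1, 2, 3, 9. Place at column 1.
Row 5: attacked by (1,11)→{7,11}; (2,8)→{5,8,11}; (3,5)→{3,5,7}; (4,1)→{1,2}; (7,7)→{5,7,9}. Safe: 4, 6, 10. Place at column 4.
Row 6: attacked by (1,11)→{6,11}; (2,8)→{4,8}; (3,5)→{2,5,8}; (4,1)→{1,3}; (5,4)→{3,4,5}; (7,7)→{6,7,8}. Safe: 9, 10. Place at column 9.
Row 8: attacked by (1,11)→{4,11}; (2,8)→{2,8}; (3,5)→{5,10}; (4,1)→{1,5}; (5,4)→{1,4,7}; (6,9)→{7,9,11}; (7,7)→{6,7,8}. Safe: 3. Place at column 3.
Row 9: attacked by (1,11)→{3,11}; (2,8)→{1,8}; (3,5)→{5,11}; (4,1)→{1,6}; (5,4)→{4,8}; (6,9)→{6,9}; (7,7)→{5,7,9}; (8,3)→{2,3,4}. Blocked: 3,7. Safe: 10. Place at column 10.
Row 10: attacked by (1,11)→{2,11}; (2,8)→{8}; (3,5)→{5}; (4,1)→{1,7}; (5,4)→{4,9}; (6,9)→{5,9}; (7,7)→{4,7,10}; (8,3)→{1,3,5}; (9,10)→{9,10,11}. Safe: 6. Place at column 6.
Row 11: attacked by (1,11)→{1,11}; (2,8)→{8}; (3,5)→{5}; (4,1)→{1,8}; (5,4)→{4,10}; (6,9)→{4,9}; (7,7)→{3,7,11}; (8,3)→{3,6}; (9,10)→{8,10}; (10,6)→{5,6,7}. Safe: 2. Place at column 2.
Columns [11, 8, 5, 1, 4, 9, 7, 3, 10, 6, 2], r−c [-10, -6, -2, 3, 1, -3, 0, 5, -1, 4, 9], r+c [12, 10, 8, 5, 9, 15, 14, 11, 19, 16, 13] are all distinct, so no two queens attack.

(1,11) (2,8) (3,5) (4,1) (5,4) (6,9) (7,7) (8,3) (9,10) (10,6) (11,2)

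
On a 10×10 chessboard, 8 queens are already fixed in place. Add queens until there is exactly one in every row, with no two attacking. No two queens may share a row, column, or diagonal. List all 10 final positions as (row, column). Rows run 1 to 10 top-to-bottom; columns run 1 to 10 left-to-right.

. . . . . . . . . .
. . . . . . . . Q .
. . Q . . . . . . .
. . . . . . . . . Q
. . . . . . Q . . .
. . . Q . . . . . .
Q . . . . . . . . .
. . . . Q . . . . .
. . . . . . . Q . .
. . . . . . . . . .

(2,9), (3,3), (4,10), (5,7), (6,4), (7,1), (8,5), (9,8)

Row 1: attacked by (2,9)→{8,9,10}; (3,3)→{1,3,5}; (4,10)→{7,10}; (5,7)→{3,7}; (6,4)→{4,9}; (7,1)→{1,7}; (8,5)→{5}; (9,8)→{8}. Safe: 2, 6. Place at column 2.
Row 10: attacked by (1,2)→{2}; (2,9)→{1,9}; (3,3)→{3,10}; (4,10)→{4,10}; (5,7)→{2,7}; (6,4)→{4,8}; (7,1)→{1,4}; (8,5)→{3,5,7}; (9,8)→{7,8,9}. Safe: 6. Place at column 6.
Columns [2, 9, 3, 10, 7, 4, 1, 5, 8, 6], r−c [-1, -7, 0, -6, -2, 2, 6, 3, 1, 4], r+c [3, 11, 6, 14, 12, 10, 8, 13, 17, 16] are all distinct, so no two queens attack.

(1,2) (2,9) (3,3) (4,10) (5,7) (6,4) (7,1) (8,5) (9,8) (10,6)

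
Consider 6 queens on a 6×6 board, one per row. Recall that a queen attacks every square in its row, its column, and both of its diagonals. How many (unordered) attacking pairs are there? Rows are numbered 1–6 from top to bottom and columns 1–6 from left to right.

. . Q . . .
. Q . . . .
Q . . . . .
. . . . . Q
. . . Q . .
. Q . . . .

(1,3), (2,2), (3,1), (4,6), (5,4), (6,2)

Same column: (2,2)–(6,2) (column 2).
Same diagonal: (1,3)–(2,2) (|1−2| = |3−2| = 1); (1,3)–(3,1) (|1−3| = |3−1| = 2); (1,3)–(4,6) (|1−4| = |3−6| = 3); (2,2)–(3,1) (|2−3| = |2−1| = 1).
Total attacking pairs: 5.

5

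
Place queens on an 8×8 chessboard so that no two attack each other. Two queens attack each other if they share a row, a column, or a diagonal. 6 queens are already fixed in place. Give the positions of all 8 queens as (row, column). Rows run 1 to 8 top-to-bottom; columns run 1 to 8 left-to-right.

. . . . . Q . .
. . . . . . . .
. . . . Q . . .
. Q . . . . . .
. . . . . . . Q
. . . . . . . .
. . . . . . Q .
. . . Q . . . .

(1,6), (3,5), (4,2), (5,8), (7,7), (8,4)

(1,6) (2,1) (3,5) (4,2) (5,8) (6,3) (7,7) (8,4)

Row 2: attacked by (1,6)→{5,6,7}; (3,5)→{4,5,6}; (4,2)→{2,4}; (5,8)→{5,8}; (7,7)→{2,7}; (8,4)→{4}. Safe: 1, 3. Place at column 1.
Row 6: attacked by (1,6)→{1,6}; (2,1)→{1,5}; (3,5)→{2,5,8}; (4,2)→{2,4}; (5,8)→{7,8}; (7,7)→{6,7,8}; (8,4)→{2,4,6}. Safe: 3. Place at column 3.
Columns [6, 1, 5, 2, 8, 3, 7, 4], r−c [-5, 1, -2, 2, -3, 3, 0, 4], r+c [7, 3, 8, 6, 13, 9, 14, 12] are all distinct, so no two queens attack.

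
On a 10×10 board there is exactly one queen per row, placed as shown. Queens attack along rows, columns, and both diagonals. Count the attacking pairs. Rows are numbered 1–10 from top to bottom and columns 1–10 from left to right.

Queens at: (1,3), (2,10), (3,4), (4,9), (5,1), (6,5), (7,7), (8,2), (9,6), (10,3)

Same column: (1,3)–(10,3) (column 3).
Same diagonal: (4,9)–(10,3) (|4−10| = |9−3| = 6).
Total attacking pairs: 2.

2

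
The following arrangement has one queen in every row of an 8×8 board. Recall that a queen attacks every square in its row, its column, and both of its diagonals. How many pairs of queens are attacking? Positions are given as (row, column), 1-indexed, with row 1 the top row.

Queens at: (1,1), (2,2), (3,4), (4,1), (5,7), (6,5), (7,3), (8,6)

Same column: (1,1)–(4,1) (column 1).
Same diagonal: (1,1)–(2,2) (|1−2| = |1−2| = 1).
Total attacking pairs: 2.

2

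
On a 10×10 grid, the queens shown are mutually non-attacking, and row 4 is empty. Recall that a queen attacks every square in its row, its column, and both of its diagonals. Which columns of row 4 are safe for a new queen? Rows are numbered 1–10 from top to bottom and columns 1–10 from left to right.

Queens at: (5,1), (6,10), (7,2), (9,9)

columns 3, 6, 7

(5,1) attacks row 4 at column 1 and diagonals 2.
(6,10) attacks row 4 at column 10 and diagonals 8.
(7,2) attacks row 4 at column 2 and diagonals 5.
(9,9) attacks row 4 at column 9 and diagonals 4.
Attacked columns: {1, 2, 4, 5, 8, 9, 10}. Safe: {3, 6, 7}.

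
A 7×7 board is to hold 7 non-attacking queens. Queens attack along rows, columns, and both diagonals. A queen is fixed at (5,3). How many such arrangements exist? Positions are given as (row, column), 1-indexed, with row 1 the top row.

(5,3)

Branch on row 1: col 1 → 1; col 2 → 1; col 4 → 1; col 5 → 2; col 6 → 1.
Sum: 1 + 1 + 1 + 2 + 1 = 6.

6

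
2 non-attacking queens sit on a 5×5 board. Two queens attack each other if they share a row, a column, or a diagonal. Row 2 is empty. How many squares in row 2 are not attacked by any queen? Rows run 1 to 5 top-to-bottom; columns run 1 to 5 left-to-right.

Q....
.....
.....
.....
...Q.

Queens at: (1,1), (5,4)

(1,1) attacks row 2 at column 1 and diagonals 2.
(5,4) attacks row 2 at column 4 and diagonals 1.
Attacked columns: {1, 2, 4}. Safe: {3, 5}.

2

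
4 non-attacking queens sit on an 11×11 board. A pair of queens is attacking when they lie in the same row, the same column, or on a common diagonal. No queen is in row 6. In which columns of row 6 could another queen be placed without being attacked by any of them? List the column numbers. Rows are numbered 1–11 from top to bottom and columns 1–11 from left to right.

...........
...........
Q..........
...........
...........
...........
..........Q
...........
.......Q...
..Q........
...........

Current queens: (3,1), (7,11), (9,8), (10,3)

columns 2, 6, 9

(3,1) attacks row 6 at column 1 and diagonals 4.
(7,11) attacks row 6 at column 11 and diagonals 10.
(9,8) attacks row 6 at column 8 and diagonals 5, 11.
(10,3) attacks row 6 at column 3 and diagonals 7.
Attacked columns: {1, 3, 4, 5, 7, 8, 10, 11}. Safe: {2, 6, 9}.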